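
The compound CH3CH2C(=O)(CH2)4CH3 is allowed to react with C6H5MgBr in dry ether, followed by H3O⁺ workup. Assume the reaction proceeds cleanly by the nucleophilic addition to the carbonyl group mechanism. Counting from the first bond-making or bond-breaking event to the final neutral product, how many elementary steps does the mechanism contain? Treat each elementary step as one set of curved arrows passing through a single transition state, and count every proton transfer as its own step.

2

Step 1: Nucleophilic addition: the carbanion-like carbon of C6H5MgBr adds to the carbonyl carbon, pushing the π(C=O) electron pair onto oxygen and giving a tetrahedral alkoxide.
Step 2: Protonation of the alkoxide by H3O⁺ workup furnishes an alcohol.
Total: 2 elementary steps.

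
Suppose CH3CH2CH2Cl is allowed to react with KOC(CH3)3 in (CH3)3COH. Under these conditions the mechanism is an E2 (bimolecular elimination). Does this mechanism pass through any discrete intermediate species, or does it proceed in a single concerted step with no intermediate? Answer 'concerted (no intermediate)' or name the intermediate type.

Concerted anti-periplanar elimination: (CH3)3CO⁻ abstracts a β-H while Cl⁻ leaves, and the C–H electrons become the new C=C π bond — all in a single transition state.
All bond changes occur in one transition state; no discrete intermediate is formed.

concerted (no intermediate)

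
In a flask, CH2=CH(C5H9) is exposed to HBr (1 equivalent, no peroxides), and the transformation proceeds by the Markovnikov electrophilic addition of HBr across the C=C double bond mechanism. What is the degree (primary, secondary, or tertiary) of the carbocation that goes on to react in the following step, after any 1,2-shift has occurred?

Step 1: Protonation of the alkene by HBr: the π bond acts as the nucleophile and picks up H⁺, giving the more stable (Markovnikov) secondary carbocation. The H–Br bond breaks heterolytically, releasing Br⁻.
Step 2: A 1,2-hydride shift from the adjacent cyclopentyl carbon moves the positive charge from the secondary centre to an adjacent carbon, generating a more stable tertiary carbocation.
The cation rearranges from secondary to tertiary via a 1,2-hydride shift from the adjacent cyclopentyl carbon; the tertiary cation is what reacts next.

tertiary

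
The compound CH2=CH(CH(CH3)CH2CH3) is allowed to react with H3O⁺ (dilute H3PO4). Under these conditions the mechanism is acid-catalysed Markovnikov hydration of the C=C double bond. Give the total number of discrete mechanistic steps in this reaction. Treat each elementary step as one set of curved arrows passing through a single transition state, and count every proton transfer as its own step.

Step 1: Electrophilic addition begins with the π(C=C) electrons forming a bond to the proton of H3O⁺. Following Markovnikov's rule, the resulting cation is secondary. H2O is released.
Step 2: Carbocation rearrangement: a 1,2-hydride shift from the adjacent sec-butyl carbon converts the initially-formed secondary cation into the more stable tertiary cation.
Step 3: A lone pair on the oxygen of H2O attacks the carbocation, forming a C–O bond and an oxonium ion (a protonated alcohol).
Step 4: Proton transfer from the O–H of the oxonium ion to H2O completes the catalytic cycle and yields the alcohol.
Total: 4 elementary steps.

4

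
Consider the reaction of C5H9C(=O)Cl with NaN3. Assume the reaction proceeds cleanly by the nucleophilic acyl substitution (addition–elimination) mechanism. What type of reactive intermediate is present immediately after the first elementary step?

Step 1: N3⁻ adds to the carbonyl carbon; the C=O π electrons shift onto oxygen and a tetrahedral alkoxide intermediate forms.
After step 1 the species present is a tetrahedral intermediate.

tetrahedral intermediate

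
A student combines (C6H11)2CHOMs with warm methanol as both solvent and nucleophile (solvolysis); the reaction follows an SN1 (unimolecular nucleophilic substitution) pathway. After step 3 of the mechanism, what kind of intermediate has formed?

oxonium ion

Step 1: Rate-determining heterolysis of the C–O bond gives MsO⁻ and a secondary carbocation.
Step 2: Carbocation rearrangement: a 1,2-hydride shift from the adjacent cyclohexyl carbon converts the initially-formed secondary cation into the more stable tertiary cation.
Step 3: A lone pair on the oxygen of CH3OH attacks the carbocation, forming a new C–O σ-bond and an oxonium ion.
After step 3 the species present is an oxonium ion.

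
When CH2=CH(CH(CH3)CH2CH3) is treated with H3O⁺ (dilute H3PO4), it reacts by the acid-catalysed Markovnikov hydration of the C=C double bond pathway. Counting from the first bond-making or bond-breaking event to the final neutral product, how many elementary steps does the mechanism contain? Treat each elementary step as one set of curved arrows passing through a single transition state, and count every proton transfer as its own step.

Step 1: Electrophilic addition begins with the π(C=C) electrons forming a bond to the proton of H3O⁺. Following Markovnikov's rule, the resulting cation is secondary. H2O is released.
Step 2: A 1,2-hydride shift from the adjacent sec-butyl carbon moves the positive charge from the secondary centre to an adjacent carbon, generating a more stable tertiary carbocation.
Step 3: Nucleophilic capture of the cation by H2O produces the protonated alcohol (an oxonium ion).
Step 4: Deprotonation of the oxonium ion by a water molecule delivers the neutral alcohol and regenerates the acid catalyst.
Total: 4 elementary steps.

4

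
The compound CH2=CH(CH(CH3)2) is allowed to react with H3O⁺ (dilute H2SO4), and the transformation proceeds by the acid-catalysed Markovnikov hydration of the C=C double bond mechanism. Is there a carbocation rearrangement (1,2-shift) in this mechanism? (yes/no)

yes

The first-formed carbocation is secondary.
The adjacent isopropyl carbon already bears 2 other carbon substituents and has a hydrogen to migrate; after a 1,2-hydride shift from that carbon the positive charge sits on a tertiary centre.
Tertiary is more stable than secondary, so the shift occurs.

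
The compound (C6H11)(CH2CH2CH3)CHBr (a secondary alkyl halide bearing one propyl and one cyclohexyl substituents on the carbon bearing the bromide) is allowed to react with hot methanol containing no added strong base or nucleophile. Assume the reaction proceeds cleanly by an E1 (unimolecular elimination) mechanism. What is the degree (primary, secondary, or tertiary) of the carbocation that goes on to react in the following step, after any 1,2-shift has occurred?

Step 1: Ionisation: the C–Br σ-bond cleaves heterolytically; both bonding electrons depart with Br⁻, leaving a secondary carbocation at the α-carbon.
Step 2: A 1,2-hydride shift from the adjacent cyclohexyl carbon moves the positive charge from the secondary centre to an adjacent carbon, generating a more stable tertiary carbocation.
The cation rearranges from secondary to tertiary via a 1,2-hydride shift from the adjacent cyclohexyl carbon; the tertiary cation is what reacts next.

tertiary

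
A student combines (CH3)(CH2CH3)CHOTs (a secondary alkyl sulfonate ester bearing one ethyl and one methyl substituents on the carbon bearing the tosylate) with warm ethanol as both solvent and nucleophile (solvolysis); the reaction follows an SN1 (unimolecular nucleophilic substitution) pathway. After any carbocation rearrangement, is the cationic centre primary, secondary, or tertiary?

secondary

Step 1: Unassisted departure of TsO⁻ (taking the C–O bonding pair) generates a secondary carbocation.
No single 1,2-shift to an adjacent carbon would give a more-substituted cation, so no rearrangement occurs.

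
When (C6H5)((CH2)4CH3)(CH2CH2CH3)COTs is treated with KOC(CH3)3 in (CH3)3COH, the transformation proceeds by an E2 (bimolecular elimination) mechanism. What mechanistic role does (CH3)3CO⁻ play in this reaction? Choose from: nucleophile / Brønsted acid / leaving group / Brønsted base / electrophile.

Brønsted base

Step 1: Concerted anti-periplanar elimination: (CH3)3CO⁻ abstracts a β-H while TsO⁻ leaves, and the C–H electrons become the new C=C π bond — all in a single transition state.
(CH3)3CO⁻ accepts a proton in a proton-transfer step — a Brønsted base.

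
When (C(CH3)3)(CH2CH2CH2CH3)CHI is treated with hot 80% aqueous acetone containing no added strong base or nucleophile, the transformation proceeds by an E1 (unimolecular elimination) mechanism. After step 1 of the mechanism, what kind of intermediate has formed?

Step 1: The C–I bond breaks with both electrons going to the iodide; I⁻ leaves and a secondary carbocation remains.
After step 1 the species present is a secondary carbocation.

secondary carbocation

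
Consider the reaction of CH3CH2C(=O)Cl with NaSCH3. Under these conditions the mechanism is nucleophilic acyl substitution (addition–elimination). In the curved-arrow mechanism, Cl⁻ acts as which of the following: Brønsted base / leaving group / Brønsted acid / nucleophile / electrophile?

Step 2: An oxygen lone pair re-forms the C=O π bond as the C–Cl σ-bond breaks; Cl⁻ is expelled.
Cl⁻ departs with both electrons of the breaking σ-bond — that is the definition of a leaving group.

leaving group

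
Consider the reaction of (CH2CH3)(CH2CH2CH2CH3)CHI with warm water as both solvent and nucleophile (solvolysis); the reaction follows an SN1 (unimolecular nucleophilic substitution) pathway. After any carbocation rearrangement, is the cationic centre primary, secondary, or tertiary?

Step 1: Rate-determining heterolysis of the C–I bond gives I⁻ and a secondary carbocation.
No single 1,2-shift to an adjacent carbon would give a more-substituted cation, so no rearrangement occurs.

secondary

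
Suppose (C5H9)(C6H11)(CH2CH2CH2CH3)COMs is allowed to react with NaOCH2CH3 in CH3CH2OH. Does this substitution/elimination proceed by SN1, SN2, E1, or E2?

E2

Conditions: a strong base with a tertiary substrate bearing a β-hydrogen.
These conditions are the textbook signature of the E2 pathway.
A strong (often hindered) base removes a β-H in concert with loss of the leaving group — bimolecular elimination.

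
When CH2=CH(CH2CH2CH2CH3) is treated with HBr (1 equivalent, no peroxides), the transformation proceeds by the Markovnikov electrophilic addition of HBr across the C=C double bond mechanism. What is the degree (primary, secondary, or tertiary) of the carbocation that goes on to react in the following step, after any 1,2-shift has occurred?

secondary

Step 1: The π electrons of the C=C bond attack a proton of HBr; Markovnikov addition places the new C–H on the less-substituted alkene carbon, so the positive charge ends up on the more-substituted carbon — a secondary carbocation. The H–Br bond breaks heterolytically, releasing Br⁻.
No single 1,2-shift to an adjacent carbon would give a more-substituted cation, so no rearrangement occurs.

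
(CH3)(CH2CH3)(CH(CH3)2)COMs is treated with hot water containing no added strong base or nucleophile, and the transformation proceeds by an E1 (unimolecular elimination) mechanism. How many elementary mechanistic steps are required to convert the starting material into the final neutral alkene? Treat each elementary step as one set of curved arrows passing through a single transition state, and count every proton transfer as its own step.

Step 1: The C–O bond breaks with both electrons going to the mesylate; MsO⁻ leaves and a tertiary carbocation remains.
(No 1,2-shift: no single shift to an adjacent carbon would give a more stable cation.)
Step 2: Loss of a β-proton to a water molecule of the solvent: the C–H bonding pair collapses toward the cationic carbon to form the C=C π bond, yielding the alkene.
Total: 2 elementary steps.

2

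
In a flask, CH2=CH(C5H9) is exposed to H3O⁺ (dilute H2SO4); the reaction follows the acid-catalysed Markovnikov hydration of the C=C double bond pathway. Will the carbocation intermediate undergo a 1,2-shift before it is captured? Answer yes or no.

The first-formed carbocation is secondary.
The adjacent cyclopentyl carbon already bears 2 other carbon substituents and has a hydrogen to migrate; after a 1,2-hydride shift from that carbon the positive charge sits on a tertiary centre.
Tertiary is more stable than secondary, so the shift occurs.

yes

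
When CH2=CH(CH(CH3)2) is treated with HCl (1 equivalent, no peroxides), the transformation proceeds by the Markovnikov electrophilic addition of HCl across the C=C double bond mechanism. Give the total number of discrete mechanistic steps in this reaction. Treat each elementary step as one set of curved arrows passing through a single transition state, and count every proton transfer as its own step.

3

Step 1: The π electrons of the C=C bond attack a proton of HCl; Markovnikov addition places the new C–H on the less-substituted alkene carbon, so the positive charge ends up on the more-substituted carbon — a secondary carbocation. The H–Cl bond breaks heterolytically, releasing Cl⁻.
Step 2: Carbocation rearrangement: a 1,2-hydride shift from the adjacent isopropyl carbon converts the initially-formed secondary cation into the more stable tertiary cation.
Step 3: Cl⁻ captures the cation: a lone pair on Cl⁻ fills the empty p orbital, producing the alkyl halide product.
Total: 3 elementary steps.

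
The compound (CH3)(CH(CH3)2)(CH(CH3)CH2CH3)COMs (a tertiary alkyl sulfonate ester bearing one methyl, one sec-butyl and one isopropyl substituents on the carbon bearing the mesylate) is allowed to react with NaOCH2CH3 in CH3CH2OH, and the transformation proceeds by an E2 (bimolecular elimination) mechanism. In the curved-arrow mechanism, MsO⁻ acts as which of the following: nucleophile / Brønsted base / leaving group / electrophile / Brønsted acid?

Step 1: Concerted anti-periplanar elimination: CH3CH2O⁻ abstracts a β-H while MsO⁻ leaves, and the C–H electrons become the new C=C π bond — all in a single transition state.
MsO⁻ departs with both electrons of the breaking σ-bond — that is the definition of a leaving group.

leaving group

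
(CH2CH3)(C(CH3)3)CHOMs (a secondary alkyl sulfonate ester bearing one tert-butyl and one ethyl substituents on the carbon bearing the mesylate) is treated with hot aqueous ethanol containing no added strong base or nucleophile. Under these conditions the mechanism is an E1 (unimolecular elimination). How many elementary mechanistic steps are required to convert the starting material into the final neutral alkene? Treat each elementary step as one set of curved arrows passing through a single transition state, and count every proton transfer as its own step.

3

Step 1: Rate-determining heterolysis of the C–O bond gives MsO⁻ and a secondary carbocation.
Step 2: Carbocation rearrangement: a 1,2-methyl shift from the adjacent tert-butyl carbon converts the initially-formed secondary cation into the more stable tertiary cation.
Step 3: A water (or ethanol) molecule (solvent) deprotonates a β-carbon; as the C–H bond breaks, those electrons form the new alkene π bond.
Total: 3 elementary steps.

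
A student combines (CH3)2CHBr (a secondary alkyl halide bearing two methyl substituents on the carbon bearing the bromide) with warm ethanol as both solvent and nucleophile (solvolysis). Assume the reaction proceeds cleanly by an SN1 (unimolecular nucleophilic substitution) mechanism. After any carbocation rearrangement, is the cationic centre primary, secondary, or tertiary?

Step 1: The C–Br bond breaks with both electrons going to the bromide; Br⁻ leaves and a secondary carbocation remains.
No single 1,2-shift to an adjacent carbon would give a more-substituted cation, so no rearrangement occurs.

secondary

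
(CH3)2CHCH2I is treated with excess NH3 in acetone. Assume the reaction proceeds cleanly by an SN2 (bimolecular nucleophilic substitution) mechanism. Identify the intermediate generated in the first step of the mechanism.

Step 1: A lone pair on the N of NH3 attacks the α-carbon from the back side while the C–I bond breaks; both bonding electrons leave with I⁻. The product of this concerted step is an alkylammonium ion.
After step 1 the species present is an ammonium ion.

ammonium ion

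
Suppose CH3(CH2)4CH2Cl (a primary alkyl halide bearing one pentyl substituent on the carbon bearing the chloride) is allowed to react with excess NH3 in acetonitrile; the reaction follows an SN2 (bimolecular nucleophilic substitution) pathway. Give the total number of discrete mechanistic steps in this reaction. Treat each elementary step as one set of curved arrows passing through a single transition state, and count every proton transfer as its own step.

Step 1: A lone pair on the N of NH3 attacks the α-carbon from the back side while the C–Cl bond breaks; both bonding electrons leave with Cl⁻. The product of this concerted step is an alkylammonium ion.
Step 2: A second equivalent of NH3 removes a proton from the N, giving the neutral product.
Total: 2 elementary steps.

2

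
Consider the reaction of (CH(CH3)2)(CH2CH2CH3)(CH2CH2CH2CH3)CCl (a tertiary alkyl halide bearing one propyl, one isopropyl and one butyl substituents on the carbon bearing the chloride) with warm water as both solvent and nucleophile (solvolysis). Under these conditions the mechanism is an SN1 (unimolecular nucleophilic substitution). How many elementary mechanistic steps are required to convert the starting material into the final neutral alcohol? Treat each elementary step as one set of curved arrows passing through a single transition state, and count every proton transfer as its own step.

3

Step 1: Rate-determining heterolysis of the C–Cl bond gives Cl⁻ and a tertiary carbocation.
(No 1,2-shift: no single shift to an adjacent carbon would give a more stable cation.)
Step 2: Nucleophilic capture: the oxygen of H2O bonds to the cationic carbon, producing an oxonium-ion intermediate.
Step 3: Deprotonation of the oxonium oxygen by solvent water yields the neutral alcohol.
Total: 3 elementary steps.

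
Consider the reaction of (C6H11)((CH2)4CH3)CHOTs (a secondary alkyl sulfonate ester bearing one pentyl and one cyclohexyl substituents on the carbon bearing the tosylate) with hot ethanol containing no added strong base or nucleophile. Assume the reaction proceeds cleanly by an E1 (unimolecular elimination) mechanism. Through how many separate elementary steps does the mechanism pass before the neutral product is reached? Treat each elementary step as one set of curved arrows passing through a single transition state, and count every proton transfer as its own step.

Step 1: The C–O bond breaks with both electrons going to the tosylate; TsO⁻ leaves and a secondary carbocation remains.
Step 2: A 1,2-hydride shift from the adjacent cyclohexyl carbon moves the positive charge from the secondary centre to an adjacent carbon, generating a more stable tertiary carbocation.
Step 3: A weak base (an ethanol molecule from the solvent) removes a proton from a carbon adjacent to the cationic centre; the electrons of that C–H bond become the new π(C=C) bond, giving the alkene.
Total: 3 elementary steps.

3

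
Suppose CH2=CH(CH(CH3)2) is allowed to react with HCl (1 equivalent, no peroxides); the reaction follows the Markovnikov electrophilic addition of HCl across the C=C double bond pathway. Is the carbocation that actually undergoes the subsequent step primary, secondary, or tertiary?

Step 1: Electrophilic addition begins with the π(C=C) electrons forming a bond to the proton of HCl. Following Markovnikov's rule, the resulting cation is secondary. The H–Cl bond breaks heterolytically, releasing Cl⁻.
Step 2: A 1,2-hydride shift from the adjacent isopropyl carbon moves the positive charge from the secondary centre to an adjacent carbon, generating a more stable tertiary carbocation.
The cation rearranges from secondary to tertiary via a 1,2-hydride shift from the adjacent isopropyl carbon; the tertiary cation is what reacts next.

tertiary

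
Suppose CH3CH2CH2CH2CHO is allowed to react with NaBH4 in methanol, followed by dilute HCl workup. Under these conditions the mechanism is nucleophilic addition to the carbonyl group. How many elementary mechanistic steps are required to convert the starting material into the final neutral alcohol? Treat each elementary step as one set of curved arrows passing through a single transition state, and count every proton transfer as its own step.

2

Step 1: Nucleophilic addition: H⁻ (delivered from BH4⁻) adds to the carbonyl carbon, pushing the π(C=O) electron pair onto oxygen and giving a tetrahedral alkoxide.
Step 2: On dilute HCl workup the alkoxide oxygen is protonated, giving an alcohol.
Total: 2 elementary steps.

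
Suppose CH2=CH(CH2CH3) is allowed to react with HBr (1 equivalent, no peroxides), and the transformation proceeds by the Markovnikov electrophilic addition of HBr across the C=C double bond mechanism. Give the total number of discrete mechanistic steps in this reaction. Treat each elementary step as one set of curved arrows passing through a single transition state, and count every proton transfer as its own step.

Step 1: The π electrons of the C=C bond attack a proton of HBr; Markovnikov addition places the new C–H on the less-substituted alkene carbon, so the positive charge ends up on the more-substituted carbon — a secondary carbocation. The H–Br bond breaks heterolytically, releasing Br⁻.
(No 1,2-shift: no single shift to an adjacent carbon would give a more stable cation.)
Step 2: Br⁻ captures the cation: a lone pair on Br⁻ fills the empty p orbital, producing the alkyl halide product.
Total: 2 elementary steps.

2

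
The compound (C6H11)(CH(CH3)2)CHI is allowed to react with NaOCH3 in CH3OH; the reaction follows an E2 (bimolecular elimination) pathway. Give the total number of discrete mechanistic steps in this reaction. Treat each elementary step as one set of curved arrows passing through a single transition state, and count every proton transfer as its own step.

Step 1: In one step, CH3O⁻ pulls off a β-proton, the C–I bond cleaves, and a C=C double bond forms between the α- and β-carbons (E2, anti elimination).
Total: 1 elementary step.

1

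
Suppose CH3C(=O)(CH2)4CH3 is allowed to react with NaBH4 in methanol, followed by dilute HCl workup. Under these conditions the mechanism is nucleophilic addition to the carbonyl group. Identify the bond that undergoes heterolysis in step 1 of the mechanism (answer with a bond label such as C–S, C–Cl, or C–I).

Step 1: H⁻ (delivered from BH4⁻) attacks the sp² carbonyl carbon; the C=O π bond breaks and the electrons end up as a lone pair on the alkoxide oxygen of the tetrahedral intermediate.
The bond broken in this step is the π(C=O) bond.

π(C=O)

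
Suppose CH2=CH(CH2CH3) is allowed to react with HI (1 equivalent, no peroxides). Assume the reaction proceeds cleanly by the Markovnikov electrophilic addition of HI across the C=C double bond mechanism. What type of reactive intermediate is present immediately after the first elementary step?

Step 1: The π electrons of the C=C bond attack a proton of HI; Markovnikov addition places the new C–H on the less-substituted alkene carbon, so the positive charge ends up on the more-substituted carbon — a secondary carbocation. The H–I bond breaks heterolytically, releasing I⁻.
After step 1 the species present is a secondary carbocation.

secondary carbocation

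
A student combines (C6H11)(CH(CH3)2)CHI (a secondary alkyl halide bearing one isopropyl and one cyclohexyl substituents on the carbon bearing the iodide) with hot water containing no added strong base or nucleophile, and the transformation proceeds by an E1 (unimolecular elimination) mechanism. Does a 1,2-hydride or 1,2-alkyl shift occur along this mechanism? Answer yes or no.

yes

The first-formed carbocation is secondary.
The adjacent isopropyl carbon already bears 2 other carbon substituents and has a hydrogen to migrate; after a 1,2-hydride shift from that carbon the positive charge sits on a tertiary centre.
Tertiary is more stable than secondary, so the shift occurs.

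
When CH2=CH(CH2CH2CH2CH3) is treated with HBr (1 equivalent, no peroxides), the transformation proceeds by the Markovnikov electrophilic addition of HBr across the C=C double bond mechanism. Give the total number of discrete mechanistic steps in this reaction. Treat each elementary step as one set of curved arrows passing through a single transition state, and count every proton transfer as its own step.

2

Step 1: The π electrons of the C=C bond attack a proton of HBr; Markovnikov addition places the new C–H on the less-substituted alkene carbon, so the positive charge ends up on the more-substituted carbon — a secondary carbocation. The H–Br bond breaks heterolytically, releasing Br⁻.
(No 1,2-shift: no single shift to an adjacent carbon would give a more stable cation.)
Step 2: Br⁻ captures the cation: a lone pair on Br⁻ fills the empty p orbital, producing the alkyl halide product.
Total: 2 elementary steps.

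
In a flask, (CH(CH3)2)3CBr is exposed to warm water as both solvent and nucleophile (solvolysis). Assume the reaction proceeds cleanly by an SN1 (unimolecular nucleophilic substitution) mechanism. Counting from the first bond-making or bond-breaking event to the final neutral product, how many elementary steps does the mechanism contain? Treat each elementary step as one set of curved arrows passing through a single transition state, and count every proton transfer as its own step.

3

Step 1: Ionisation: the C–Br σ-bond cleaves heterolytically; both bonding electrons depart with Br⁻, leaving a tertiary carbocation at the α-carbon.
(No 1,2-shift: no single shift to an adjacent carbon would give a more stable cation.)
Step 2: Nucleophilic capture: the oxygen of H2O bonds to the cationic carbon, producing an oxonium-ion intermediate.
Step 3: Deprotonation of the oxonium oxygen by solvent water yields the neutral alcohol.
Total: 3 elementary steps.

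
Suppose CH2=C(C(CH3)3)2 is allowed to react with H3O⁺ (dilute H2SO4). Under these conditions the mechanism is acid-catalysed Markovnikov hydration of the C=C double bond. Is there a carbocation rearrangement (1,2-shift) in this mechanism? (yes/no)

The first-formed carbocation is tertiary.
No single 1,2-shift to an adjacent carbon would produce a more-substituted cation than the one already present, so no rearrangement occurs.

no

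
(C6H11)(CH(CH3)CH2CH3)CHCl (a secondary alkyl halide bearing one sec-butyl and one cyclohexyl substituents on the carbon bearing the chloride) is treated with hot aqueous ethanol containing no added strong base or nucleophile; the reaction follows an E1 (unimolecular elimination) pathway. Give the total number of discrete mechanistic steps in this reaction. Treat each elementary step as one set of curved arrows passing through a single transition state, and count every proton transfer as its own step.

Step 1: Ionisation: the C–Cl σ-bond cleaves heterolytically; both bonding electrons depart with Cl⁻, leaving a secondary carbocation at the α-carbon.
Step 2: A hydride (H with its bonding pair) migrates from the adjacent sec-butyl carbon to the cationic centre — a 1,2-hydride shift — upgrading the secondary cation to a tertiary one.
Step 3: A weak base (a water (or ethanol) molecule from the solvent) removes a proton from a carbon adjacent to the cationic centre; the electrons of that C–H bond become the new π(C=C) bond, giving the alkene.
Total: 3 elementary steps.

3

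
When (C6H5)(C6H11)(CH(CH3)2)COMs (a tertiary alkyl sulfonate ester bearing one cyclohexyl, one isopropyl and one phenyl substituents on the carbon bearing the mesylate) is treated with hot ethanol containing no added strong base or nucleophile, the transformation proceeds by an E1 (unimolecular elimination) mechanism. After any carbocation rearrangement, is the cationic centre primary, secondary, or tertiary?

Step 1: Unassisted departure of MsO⁻ (taking the C–O bonding pair) generates a tertiary carbocation.
No single 1,2-shift to an adjacent carbon would give a more-substituted cation, so no rearrangement occurs.

tertiary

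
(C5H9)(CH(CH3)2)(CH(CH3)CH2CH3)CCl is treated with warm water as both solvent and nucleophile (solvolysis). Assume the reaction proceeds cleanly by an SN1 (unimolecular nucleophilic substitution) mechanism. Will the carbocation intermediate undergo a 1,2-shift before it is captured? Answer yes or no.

no

The first-formed carbocation is tertiary.
No single 1,2-shift to an adjacent carbon would produce a more-substituted cation than the one already present, so no rearrangement occurs.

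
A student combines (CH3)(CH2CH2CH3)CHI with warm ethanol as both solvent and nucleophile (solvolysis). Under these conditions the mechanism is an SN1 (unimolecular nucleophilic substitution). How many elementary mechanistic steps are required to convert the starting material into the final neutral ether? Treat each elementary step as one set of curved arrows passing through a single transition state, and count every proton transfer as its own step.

Step 1: Rate-determining heterolysis of the C–I bond gives I⁻ and a secondary carbocation.
(No 1,2-shift: no single shift to an adjacent carbon would give a more stable cation.)
Step 2: Nucleophilic capture: the oxygen of CH3CH2OH bonds to the cationic carbon, producing an oxonium-ion intermediate.
Step 3: Deprotonation of the oxonium oxygen by solvent ethanol yields the neutral ether.
Total: 3 elementary steps.

3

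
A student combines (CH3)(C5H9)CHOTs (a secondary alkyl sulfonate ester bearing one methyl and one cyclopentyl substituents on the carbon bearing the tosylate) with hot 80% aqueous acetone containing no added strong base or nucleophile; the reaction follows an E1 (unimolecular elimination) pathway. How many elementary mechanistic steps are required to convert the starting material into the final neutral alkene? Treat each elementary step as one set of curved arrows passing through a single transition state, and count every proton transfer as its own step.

3

Step 1: Unassisted departure of TsO⁻ (taking the C–O bonding pair) generates a secondary carbocation.
Step 2: A 1,2-hydride shift from the adjacent cyclopentyl carbon moves the positive charge from the secondary centre to an adjacent carbon, generating a more stable tertiary carbocation.
Step 3: A weak base (a water molecule from the solvent) removes a proton from a carbon adjacent to the cationic centre; the electrons of that C–H bond become the new π(C=C) bond, giving the alkene.
Total: 3 elementary steps.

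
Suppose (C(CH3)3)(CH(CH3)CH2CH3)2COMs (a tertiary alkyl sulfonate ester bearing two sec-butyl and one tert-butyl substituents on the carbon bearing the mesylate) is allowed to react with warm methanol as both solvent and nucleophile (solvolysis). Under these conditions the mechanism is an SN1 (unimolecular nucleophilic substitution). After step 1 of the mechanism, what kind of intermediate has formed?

tertiary carbocation

Step 1: The C–O bond breaks with both electrons going to the mesylate; MsO⁻ leaves and a tertiary carbocation remains.
After step 1 the species present is a tertiary carbocation.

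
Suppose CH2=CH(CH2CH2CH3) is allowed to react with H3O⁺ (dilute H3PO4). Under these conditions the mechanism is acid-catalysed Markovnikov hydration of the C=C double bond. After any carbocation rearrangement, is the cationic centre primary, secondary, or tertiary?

Step 1: The π electrons of the C=C bond attack a proton of H3O⁺; Markovnikov addition places the new C–H on the less-substituted alkene carbon, so the positive charge ends up on the more-substituted carbon — a secondary carbocation. H2O is released.
No single 1,2-shift to an adjacent carbon would give a more-substituted cation, so no rearrangement occurs.

secondary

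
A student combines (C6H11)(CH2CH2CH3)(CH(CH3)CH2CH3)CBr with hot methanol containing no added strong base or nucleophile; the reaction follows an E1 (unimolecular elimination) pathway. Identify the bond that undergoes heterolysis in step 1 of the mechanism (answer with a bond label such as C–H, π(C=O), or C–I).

Step 1: Rate-determining heterolysis of the C–Br bond gives Br⁻ and a tertiary carbocation.
The bond broken in this step is the C–Br bond.

C–Br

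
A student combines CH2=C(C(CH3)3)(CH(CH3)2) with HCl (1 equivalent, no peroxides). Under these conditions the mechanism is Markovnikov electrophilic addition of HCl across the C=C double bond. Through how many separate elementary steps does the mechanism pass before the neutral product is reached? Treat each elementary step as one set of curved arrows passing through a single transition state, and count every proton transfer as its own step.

Step 1: The π electrons of the C=C bond attack a proton of HCl; Markovnikov addition places the new C–H on the less-substituted alkene carbon, so the positive charge ends up on the more-substituted carbon — a tertiary carbocation. The H–Cl bond breaks heterolytically, releasing Cl⁻.
(No 1,2-shift: no single shift to an adjacent carbon would give a more stable cation.)
Step 2: The Cl⁻ anion donates a lone pair to the carbocation, forming the new C–Cl σ-bond and giving the neutral alkyl halide.
Total: 2 elementary steps.

2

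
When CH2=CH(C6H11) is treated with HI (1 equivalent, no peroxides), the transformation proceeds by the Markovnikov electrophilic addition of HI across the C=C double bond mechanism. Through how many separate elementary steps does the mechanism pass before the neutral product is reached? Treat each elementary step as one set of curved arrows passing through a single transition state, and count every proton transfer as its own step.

Step 1: The π electrons of the C=C bond attack a proton of HI; Markovnikov addition places the new C–H on the less-substituted alkene carbon, so the positive charge ends up on the more-substituted carbon — a secondary carbocation. The H–I bond breaks heterolytically, releasing I⁻.
Step 2: Carbocation rearrangement: a 1,2-hydride shift from the adjacent cyclohexyl carbon converts the initially-formed secondary cation into the more stable tertiary cation.
Step 3: I⁻ captures the cation: a lone pair on I⁻ fills the empty p orbital, producing the alkyl halide product.
Total: 3 elementary steps.

3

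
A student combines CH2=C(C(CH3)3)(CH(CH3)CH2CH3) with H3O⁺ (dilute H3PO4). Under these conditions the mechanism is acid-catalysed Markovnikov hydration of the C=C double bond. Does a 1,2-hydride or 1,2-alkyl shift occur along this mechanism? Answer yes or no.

no

The first-formed carbocation is tertiary.
No single 1,2-shift to an adjacent carbon would produce a more-substituted cation than the one already present, so no rearrangement occurs.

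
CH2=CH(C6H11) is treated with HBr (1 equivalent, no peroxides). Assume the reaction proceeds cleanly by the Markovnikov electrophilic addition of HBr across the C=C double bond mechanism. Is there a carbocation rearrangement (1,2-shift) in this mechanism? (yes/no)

The first-formed carbocation is secondary.
The adjacent cyclohexyl carbon already bears 2 other carbon substituents and has a hydrogen to migrate; after a 1,2-hydride shift from that carbon the positive charge sits on a tertiary centre.
Tertiary is more stable than secondary, so the shift occurs.

yes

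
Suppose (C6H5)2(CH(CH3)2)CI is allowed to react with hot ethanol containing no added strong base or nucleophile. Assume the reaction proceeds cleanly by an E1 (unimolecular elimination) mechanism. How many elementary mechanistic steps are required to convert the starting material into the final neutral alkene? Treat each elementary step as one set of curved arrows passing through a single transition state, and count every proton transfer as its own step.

Step 1: Ionisation: the C–I σ-bond cleaves heterolytically; both bonding electrons depart with I⁻, leaving a tertiary carbocation at the α-carbon.
(No 1,2-shift: no single shift to an adjacent carbon would give a more stable cation.)
Step 2: A weak base (an ethanol molecule from the solvent) removes a proton from a carbon adjacent to the cationic centre; the electrons of that C–H bond become the new π(C=C) bond, giving the alkene.
Total: 2 elementary steps.

2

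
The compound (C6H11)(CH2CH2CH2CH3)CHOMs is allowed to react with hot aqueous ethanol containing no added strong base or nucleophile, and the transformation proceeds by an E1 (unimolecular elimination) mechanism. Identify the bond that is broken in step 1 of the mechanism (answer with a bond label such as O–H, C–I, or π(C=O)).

Step 1: Rate-determining heterolysis of the C–O bond gives MsO⁻ and a secondary carbocation.
The bond broken in this step is the C–O bond.

C–O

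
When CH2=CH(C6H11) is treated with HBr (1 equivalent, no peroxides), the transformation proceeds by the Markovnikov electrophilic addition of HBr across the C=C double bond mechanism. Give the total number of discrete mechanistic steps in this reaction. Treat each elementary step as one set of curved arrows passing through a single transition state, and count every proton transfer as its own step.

3

Step 1: Electrophilic addition begins with the π(C=C) electrons forming a bond to the proton of HBr. Following Markovnikov's rule, the resulting cation is secondary. The H–Br bond breaks heterolytically, releasing Br⁻.
Step 2: A hydride (H with its bonding pair) migrates from the adjacent cyclohexyl carbon to the cationic centre — a 1,2-hydride shift — upgrading the secondary cation to a tertiary one.
Step 3: The Br⁻ anion donates a lone pair to the carbocation, forming the new C–Br σ-bond and giving the neutral alkyl halide.
Total: 3 elementary steps.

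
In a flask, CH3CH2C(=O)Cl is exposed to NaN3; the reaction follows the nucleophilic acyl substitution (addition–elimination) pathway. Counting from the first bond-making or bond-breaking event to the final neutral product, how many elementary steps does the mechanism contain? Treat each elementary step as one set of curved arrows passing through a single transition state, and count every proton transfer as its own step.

Step 1: A lone pair on the N of N3⁻ attacks the electrophilic acyl carbon; the π(C=O) electrons move onto oxygen, giving a tetrahedral intermediate.
Step 2: Elimination step: re-formation of the carbonyl π bond drives out Cl⁻, giving the new acyl compound.
Total: 2 elementary steps.

2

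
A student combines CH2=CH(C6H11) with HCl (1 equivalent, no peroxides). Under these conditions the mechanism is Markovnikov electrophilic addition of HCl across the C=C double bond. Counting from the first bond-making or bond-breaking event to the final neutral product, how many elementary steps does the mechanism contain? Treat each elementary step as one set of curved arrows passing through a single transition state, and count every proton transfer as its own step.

Step 1: Protonation of the alkene by HCl: the π bond acts as the nucleophile and picks up H⁺, giving the more stable (Markovnikov) secondary carbocation. The H–Cl bond breaks heterolytically, releasing Cl⁻.
Step 2: Carbocation rearrangement: a 1,2-hydride shift from the adjacent cyclohexyl carbon converts the initially-formed secondary cation into the more stable tertiary cation.
Step 3: The Cl⁻ anion donates a lone pair to the carbocation, forming the new C–Cl σ-bond and giving the neutral alkyl halide.
Total: 3 elementary steps.

3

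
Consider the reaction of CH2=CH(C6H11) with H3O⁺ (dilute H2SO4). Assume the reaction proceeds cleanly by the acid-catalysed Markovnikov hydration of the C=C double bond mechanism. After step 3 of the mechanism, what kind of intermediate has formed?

Step 1: Electrophilic addition begins with the π(C=C) electrons forming a bond to the proton of H3O⁺. Following Markovnikov's rule, the resulting cation is secondary. H2O is released.
Step 2: A 1,2-hydride shift from the adjacent cyclohexyl carbon moves the positive charge from the secondary centre to an adjacent carbon, generating a more stable tertiary carbocation.
Step 3: Nucleophilic capture of the cation by H2O produces the protonated alcohol (an oxonium ion).
After step 3 the species present is an oxonium ion.

oxonium ion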